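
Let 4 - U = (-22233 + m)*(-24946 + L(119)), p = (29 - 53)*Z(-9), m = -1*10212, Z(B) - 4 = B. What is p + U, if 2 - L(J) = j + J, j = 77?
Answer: -815667176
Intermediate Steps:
Z(B) = 4 + B
m = -10212
L(J) = -75 - J (L(J) = 2 - (77 + J) = 2 + (-77 - J) = -75 - J)
p = 120 (p = (29 - 53)*(4 - 9) = -24*(-5) = 120)
U = -815667296 (U = 4 - (-22233 - 10212)*(-24946 + (-75 - 1*119)) = 4 - (-32445)*(-24946 + (-75 - 119)) = 4 - (-32445)*(-24946 - 194) = 4 - (-32445)*(-25140) = 4 - 1*815667300 = 4 - 815667300 = -815667296)
p + U = 120 - 815667296 = -815667176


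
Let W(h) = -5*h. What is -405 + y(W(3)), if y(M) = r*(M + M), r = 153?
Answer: -4995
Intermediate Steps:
y(M) = 306*M (y(M) = 153*(M + M) = 153*(2*M) = 306*M)
-405 + y(W(3)) = -405 + 306*(-5*3) = -405 + 306*(-15) = -405 - 4590 = -4995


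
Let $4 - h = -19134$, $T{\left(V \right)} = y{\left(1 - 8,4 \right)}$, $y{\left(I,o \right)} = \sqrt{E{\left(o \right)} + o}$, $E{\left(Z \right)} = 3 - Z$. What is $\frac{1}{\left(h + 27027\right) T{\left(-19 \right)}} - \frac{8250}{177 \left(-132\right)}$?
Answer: $\frac{125}{354} + \frac{\sqrt{3}}{138495} \approx 0.35312$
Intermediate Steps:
$y{\left(I,o \right)} = \sqrt{3}$ ($y{\left(I,o \right)} = \sqrt{\left(3 - o\right) + o} = \sqrt{3}$)
$T{\left(V \right)} = \sqrt{3}$
$h = 19138$ ($h = 4 - -19134 = 4 + 19134 = 19138$)
$\frac{1}{\left(h + 27027\right) T{\left(-19 \right)}} - \frac{8250}{177 \left(-132\right)} = \frac{1}{\left(19138 + 27027\right) \sqrt{3}} - \frac{8250}{177 \left(-132\right)} = \frac{\frac{1}{3} \sqrt{3}}{46165} - \frac{8250}{-23364} = \frac{\frac{1}{3} \sqrt{3}}{46165} - - \frac{125}{354} = \frac{\sqrt{3}}{138495} + \frac{125}{354} = \frac{125}{354} + \frac{\sqrt{3}}{138495}$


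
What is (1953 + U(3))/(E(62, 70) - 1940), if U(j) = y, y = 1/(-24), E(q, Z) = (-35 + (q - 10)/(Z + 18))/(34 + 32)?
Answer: -5671391/5635274 ≈ -1.0064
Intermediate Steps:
E(q, Z) = -35/66 + (-10 + q)/(66*(18 + Z)) (E(q, Z) = (-35 + (-10 + q)/(18 + Z))/66 = (-35 + (-10 + q)/(18 + Z))*(1/66) = -35/66 + (-10 + q)/(66*(18 + Z)))
y = -1/24 ≈ -0.041667
U(j) = -1/24
(1953 + U(3))/(E(62, 70) - 1940) = (1953 - 1/24)/((-640 + 62 - 35*70)/(66*(18 + 70)) - 1940) = 46871/(24*((1/66)*(-640 + 62 - 2450)/88 - 1940)) = 46871/(24*((1/66)*(1/88)*(-3028) - 1940)) = 46871/(24*(-757/1452 - 1940)) = 46871/(24*(-2817637/1452)) = (46871/24)*(-1452/2817637) = -5671391/5635274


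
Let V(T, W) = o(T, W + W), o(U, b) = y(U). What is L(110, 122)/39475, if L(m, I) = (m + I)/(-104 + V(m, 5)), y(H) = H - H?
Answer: -29/513175 ≈ -5.6511e-5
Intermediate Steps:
y(H) = 0
o(U, b) = 0
V(T, W) = 0
L(m, I) = -I/104 - m/104 (L(m, I) = (m + I)/(-104 + 0) = (I + m)/(-104) = (I + m)*(-1/104) = -I/104 - m/104)
L(110, 122)/39475 = (-1/104*122 - 1/104*110)/39475 = (-61/52 - 55/52)*(1/39475) = -29/13*1/39475 = -29/513175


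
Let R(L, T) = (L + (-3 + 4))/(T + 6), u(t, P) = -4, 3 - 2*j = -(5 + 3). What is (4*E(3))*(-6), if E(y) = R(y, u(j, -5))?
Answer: -48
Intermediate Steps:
j = 11/2 (j = 3/2 - (-1)*(5 + 3)/2 = 3/2 - (-1)*8/2 = 3/2 - 1/2*(-8) = 3/2 + 4 = 11/2 ≈ 5.5000)
R(L, T) = (1 + L)/(6 + T) (R(L, T) = (L + 1)/(6 + T) = (1 + L)/(6 + T))
E(y) = 1/2 + y/2 (E(y) = (1 + y)/(6 - 4) = (1 + y)/2 = 1/2 + y/2)
(4*E(3))*(-6) = (4*(1/2 + (1/2)*3))*(-6) = (4*(1/2 + 3/2))*(-6) = (4*2)*(-6) = 8*(-6) = -48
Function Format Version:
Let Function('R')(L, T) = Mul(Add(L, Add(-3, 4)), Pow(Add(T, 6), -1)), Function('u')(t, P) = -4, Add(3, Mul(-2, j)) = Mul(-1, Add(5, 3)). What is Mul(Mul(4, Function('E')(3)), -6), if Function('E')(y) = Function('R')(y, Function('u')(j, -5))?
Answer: -48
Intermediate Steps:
j = Rational(11, 2) (j = Add(Rational(3, 2), Mul(Rational(-1, 2), Mul(-1, Add(5, 3)))) = Add(Rational(3, 2), Mul(Rational(-1, 2), Mul(-1, 8))) = Add(Rational(3, 2), Mul(Rational(-1, 2), -8)) = Add(Rational(3, 2), 4) = Rational(11, 2) ≈ 5.5000)
Function('R')(L, T) = Mul(Pow(Add(6, T), -1), Add(1, L)) (Function('R')(L, T) = Mul(Add(L, 1), Pow(Add(6, T), -1)) = Mul(Add(1, L), Pow(Add(6, T), -1)) = Mul(Pow(Add(6, T), -1), Add(1, L)))
Function('E')(y) = Add(Rational(1, 2), Mul(Rational(1, 2), y)) (Function('E')(y) = Mul(Pow(Add(6, -4), -1), Add(1, y)) = Mul(Pow(2, -1), Add(1, y)) = Mul(Rational(1, 2), Add(1, y)) = Add(Rational(1, 2), Mul(Rational(1, 2), y)))
Mul(Mul(4, Function('E')(3)), -6) = Mul(Mul(4, Add(Rational(1, 2), Mul(Rational(1, 2), 3))), -6) = Mul(Mul(4, Add(Rational(1, 2), Rational(3, 2))), -6) = Mul(Mul(4, 2), -6) = Mul(8, -6) = -48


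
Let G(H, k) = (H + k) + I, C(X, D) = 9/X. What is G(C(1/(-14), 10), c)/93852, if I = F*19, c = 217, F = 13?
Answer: 169/46926 ≈ 0.0036014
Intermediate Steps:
I = 247 (I = 13*19 = 247)
G(H, k) = 247 + H + k (G(H, k) = (H + k) + 247 = 247 + H + k)
G(C(1/(-14), 10), c)/93852 = (247 + 9/(1/(-14)) + 217)/93852 = (247 + 9/(-1/14) + 217)*(1/93852) = (247 + 9*(-14) + 217)*(1/93852) = (247 - 126 + 217)*(1/93852) = 338*(1/93852) = 169/46926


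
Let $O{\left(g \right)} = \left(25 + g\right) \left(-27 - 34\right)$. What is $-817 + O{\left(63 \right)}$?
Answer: $-6185$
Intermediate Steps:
$O{\left(g \right)} = -1525 - 61 g$ ($O{\left(g \right)} = \left(25 + g\right) \left(-61\right) = -1525 - 61 g$)
$-817 + O{\left(63 \right)} = -817 - 5368 = -6185$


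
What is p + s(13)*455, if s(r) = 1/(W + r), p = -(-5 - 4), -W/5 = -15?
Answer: 1247/88 ≈ 14.170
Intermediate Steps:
W = 75 (W = -5*(-15) = 75)
p = 9 (p = -1*(-9) = 9)
s(r) = 1/(75 + r)
p + s(13)*455 = 9 + 455/(75 + 13) = 9 + 455/88 = 1247/88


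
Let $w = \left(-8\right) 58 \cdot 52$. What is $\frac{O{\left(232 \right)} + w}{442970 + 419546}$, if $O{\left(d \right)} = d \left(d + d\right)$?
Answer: $\frac{20880}{215629} \approx 0.096833$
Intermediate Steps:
$O{\left(d \right)} = 2 d^{2}$ ($O{\left(d \right)} = d 2 d = 2 d^{2}$)
$w = -24128$ ($w = \left(-464\right) 52 = -24128$)
$\frac{O{\left(232 \right)} + w}{442970 + 419546} = \frac{2 \cdot 232^{2} - 24128}{442970 + 419546} = \frac{2 \cdot 53824 - 24128}{862516} = \left(107648 - 24128\right) \frac{1}{862516} = 83520 \cdot \frac{1}{862516} = \frac{20880}{215629}$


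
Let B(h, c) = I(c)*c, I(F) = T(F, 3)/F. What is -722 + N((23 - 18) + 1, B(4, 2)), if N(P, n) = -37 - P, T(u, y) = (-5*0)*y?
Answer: -765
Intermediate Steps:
T(u, y) = 0 (T(u, y) = 0*y = 0)
I(F) = 0 (I(F) = 0/F = 0)
B(h, c) = 0 (B(h, c) = 0*c = 0)
-722 + N((23 - 18) + 1, B(4, 2)) = -722 + (-37 - ((23 - 18) + 1)) = -722 + (-37 - (5 + 1)) = -722 + (-37 - 1*6) = -722 + (-37 - 6) = -722 - 43 = -765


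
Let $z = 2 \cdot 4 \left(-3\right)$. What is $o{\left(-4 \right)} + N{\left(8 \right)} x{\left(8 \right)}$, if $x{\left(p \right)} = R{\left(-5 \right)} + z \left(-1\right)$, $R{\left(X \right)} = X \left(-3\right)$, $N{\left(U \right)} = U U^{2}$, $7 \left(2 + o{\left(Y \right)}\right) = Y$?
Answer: $\frac{139758}{7} \approx 19965.0$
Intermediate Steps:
$o{\left(Y \right)} = -2 + \frac{Y}{7}$
$N{\left(U \right)} = U^{3}$
$R{\left(X \right)} = - 3 X$
$z = -24$ ($z = 2 \left(-12\right) = -24$)
$x{\left(p \right)} = 39$ ($x{\left(p \right)} = \left(-3\right) \left(-5\right) - -24 = 15 + 24 = 39$)
$o{\left(-4 \right)} + N{\left(8 \right)} x{\left(8 \right)} = \left(-2 + \frac{1}{7} \left(-4\right)\right) + 8^{3} \cdot 39 = \left(-2 - \frac{4}{7}\right) + 512 \cdot 39 = - \frac{18}{7} + 19968 = \frac{139758}{7}$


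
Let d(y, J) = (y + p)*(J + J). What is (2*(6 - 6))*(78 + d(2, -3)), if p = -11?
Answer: 0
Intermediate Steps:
d(y, J) = 2*J*(-11 + y) (d(y, J) = (y - 11)*(J + J) = (-11 + y)*(2*J) = 2*J*(-11 + y))
(2*(6 - 6))*(78 + d(2, -3)) = (2*(6 - 6))*(78 + 2*(-3)*(-11 + 2)) = (2*0)*(78 + 2*(-3)*(-9)) = 0*(78 + 54) = 0*132 = 0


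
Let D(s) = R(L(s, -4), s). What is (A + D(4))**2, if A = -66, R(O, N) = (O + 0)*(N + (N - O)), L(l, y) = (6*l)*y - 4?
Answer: 118069956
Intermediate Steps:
L(l, y) = -4 + 6*l*y (L(l, y) = 6*l*y - 4 = -4 + 6*l*y)
R(O, N) = O*(-O + 2*N)
D(s) = (-4 - 24*s)*(4 + 26*s) (D(s) = (-4 + 6*s*(-4))*(-(-4 + 6*s*(-4)) + 2*s) = (-4 - 24*s)*(-(-4 - 24*s) + 2*s) = (-4 - 24*s)*((4 + 24*s) + 2*s) = (-4 - 24*s)*(4 + 26*s))
(A + D(4))**2 = (-66 + (-16 - 624*4**2 - 200*4))**2 = (-66 + (-16 - 624*16 - 800))**2 = (-66 + (-16 - 9984 - 800))**2 = (-66 - 10800)**2 = (-10866)**2 = 118069956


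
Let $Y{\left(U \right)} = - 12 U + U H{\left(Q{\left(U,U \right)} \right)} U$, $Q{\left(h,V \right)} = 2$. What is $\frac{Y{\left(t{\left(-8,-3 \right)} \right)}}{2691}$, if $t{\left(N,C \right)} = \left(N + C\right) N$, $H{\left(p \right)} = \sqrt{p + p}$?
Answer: $\frac{14432}{2691} \approx 5.3631$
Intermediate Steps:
$H{\left(p \right)} = \sqrt{2} \sqrt{p}$ ($H{\left(p \right)} = \sqrt{2 p} = \sqrt{2} \sqrt{p}$)
$t{\left(N,C \right)} = N \left(C + N\right)$ ($t{\left(N,C \right)} = \left(C + N\right) N = N \left(C + N\right)$)
$Y{\left(U \right)} = - 12 U + 2 U^{2}$ ($Y{\left(U \right)} = - 12 U + U \sqrt{2} \sqrt{2} U = - 12 U + U 2 U = - 12 U + 2 U U = - 12 U + 2 U^{2}$)
$\frac{Y{\left(t{\left(-8,-3 \right)} \right)}}{2691} = \frac{2 \left(- 8 \left(-3 - 8\right)\right) \left(-6 - 8 \left(-3 - 8\right)\right)}{2691} = 2 \left(\left(-8\right) \left(-11\right)\right) \left(-6 - -88\right) \frac{1}{2691} = 2 \cdot 88 \left(-6 + 88\right) \frac{1}{2691} = 2 \cdot 88 \cdot 82 \cdot \frac{1}{2691} = 14432 \cdot \frac{1}{2691} = \frac{14432}{2691}$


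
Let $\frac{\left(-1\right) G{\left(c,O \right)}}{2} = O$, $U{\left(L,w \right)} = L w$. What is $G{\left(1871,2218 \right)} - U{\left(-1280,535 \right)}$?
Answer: $680364$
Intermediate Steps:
$G{\left(c,O \right)} = - 2 O$
$G{\left(1871,2218 \right)} - U{\left(-1280,535 \right)} = \left(-2\right) 2218 - \left(-1280\right) 535 = -4436 - -684800 = -4436 + 684800 = 680364$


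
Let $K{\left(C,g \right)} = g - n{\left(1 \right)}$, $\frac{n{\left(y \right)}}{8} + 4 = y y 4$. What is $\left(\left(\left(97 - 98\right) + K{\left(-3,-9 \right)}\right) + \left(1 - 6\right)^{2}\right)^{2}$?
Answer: $225$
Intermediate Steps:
$n{\left(y \right)} = -32 + 32 y^{2}$ ($n{\left(y \right)} = -32 + 8 y y 4 = -32 + 8 y^{2} \cdot 4 = -32 + 8 \cdot 4 y^{2} = -32 + 32 y^{2}$)
$K{\left(C,g \right)} = g$ ($K{\left(C,g \right)} = g - \left(-32 + 32 \cdot 1^{2}\right) = g - \left(-32 + 32 \cdot 1\right) = g - \left(-32 + 32\right) = g - 0 = g + 0 = g$)
$\left(\left(\left(97 - 98\right) + K{\left(-3,-9 \right)}\right) + \left(1 - 6\right)^{2}\right)^{2} = \left(\left(\left(97 - 98\right) - 9\right) + \left(1 - 6\right)^{2}\right)^{2} = \left(\left(-1 - 9\right) + \left(-5\right)^{2}\right)^{2} = \left(-10 + 25\right)^{2} = 15^{2} = 225$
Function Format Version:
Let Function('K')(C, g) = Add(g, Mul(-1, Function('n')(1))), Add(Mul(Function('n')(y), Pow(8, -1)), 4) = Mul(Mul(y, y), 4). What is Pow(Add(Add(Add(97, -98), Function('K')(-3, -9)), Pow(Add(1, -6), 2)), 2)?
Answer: 225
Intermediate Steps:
Function('n')(y) = Add(-32, Mul(32, Pow(y, 2))) (Function('n')(y) = Add(-32, Mul(8, Mul(Mul(y, y), 4))) = Add(-32, Mul(8, Mul(Pow(y, 2), 4))) = Add(-32, Mul(8, Mul(4, Pow(y, 2)))) = Add(-32, Mul(32, Pow(y, 2))))
Function('K')(C, g) = g (Function('K')(C, g) = Add(g, Mul(-1, Add(-32, Mul(32, Pow(1, 2))))) = Add(g, Mul(-1, Add(-32, Mul(32, 1)))) = Add(g, Mul(-1, Add(-32, 32))) = Add(g, Mul(-1, 0)) = Add(g, 0) = g)
Pow(Add(Add(Add(97, -98), Function('K')(-3, -9)), Pow(Add(1, -6), 2)), 2) = Pow(Add(Add(Add(97, -98), -9), Pow(Add(1, -6), 2)), 2) = Pow(Add(Add(-1, -9), Pow(-5, 2)), 2) = Pow(Add(-10, 25), 2) = Pow(15, 2) = 225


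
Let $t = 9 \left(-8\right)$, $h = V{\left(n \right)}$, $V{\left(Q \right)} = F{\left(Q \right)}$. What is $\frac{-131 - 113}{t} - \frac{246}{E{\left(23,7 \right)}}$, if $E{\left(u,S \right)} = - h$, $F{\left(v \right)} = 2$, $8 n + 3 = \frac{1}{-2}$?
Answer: $\frac{2275}{18} \approx 126.39$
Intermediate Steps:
$n = - \frac{7}{16}$ ($n = - \frac{3}{8} + \frac{1}{8 \left(-2\right)} = - \frac{3}{8} + \frac{1}{8} \left(- \frac{1}{2}\right) = - \frac{3}{8} - \frac{1}{16} = - \frac{7}{16} \approx -0.4375$)
$V{\left(Q \right)} = 2$
$h = 2$
$E{\left(u,S \right)} = -2$ ($E{\left(u,S \right)} = \left(-1\right) 2 = -2$)
$t = -72$
$\frac{-131 - 113}{t} - \frac{246}{E{\left(23,7 \right)}} = \frac{-131 - 113}{-72} - \frac{246}{-2} = \left(-131 - 113\right) \left(- \frac{1}{72}\right) - -123 = \left(-244\right) \left(- \frac{1}{72}\right) + 123 = \frac{61}{18} + 123 = \frac{2275}{18}$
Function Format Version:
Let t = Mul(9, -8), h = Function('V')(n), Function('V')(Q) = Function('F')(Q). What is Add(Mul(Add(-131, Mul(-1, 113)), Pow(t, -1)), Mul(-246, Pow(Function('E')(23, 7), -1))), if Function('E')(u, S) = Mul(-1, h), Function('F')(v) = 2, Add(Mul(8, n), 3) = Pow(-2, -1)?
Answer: Rational(2275, 18) ≈ 126.39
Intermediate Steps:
n = Rational(-7, 16) (n = Add(Rational(-3, 8), Mul(Rational(1, 8), Pow(-2, -1))) = Add(Rational(-3, 8), Mul(Rational(1, 8), Rational(-1, 2))) = Add(Rational(-3, 8), Rational(-1, 16)) = Rational(-7, 16) ≈ -0.43750)
Function('V')(Q) = 2
h = 2
Function('E')(u, S) = -2 (Function('E')(u, S) = Mul(-1, 2) = -2)
t = -72
Add(Mul(Add(-131, Mul(-1, 113)), Pow(t, -1)), Mul(-246, Pow(Function('E')(23, 7), -1))) = Add(Mul(Add(-131, Mul(-1, 113)), Pow(-72, -1)), Mul(-246, Pow(-2, -1))) = Add(Mul(Add(-131, -113), Rational(-1, 72)), Mul(-246, Rational(-1, 2))) = Add(Mul(-244, Rational(-1, 72)), 123) = Add(Rational(61, 18), 123) = Rational(2275, 18)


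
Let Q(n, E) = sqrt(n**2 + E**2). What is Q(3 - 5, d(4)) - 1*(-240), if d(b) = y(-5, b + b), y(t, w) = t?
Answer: 240 + sqrt(29) ≈ 245.39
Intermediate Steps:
d(b) = -5
Q(n, E) = sqrt(E**2 + n**2)
Q(3 - 5, d(4)) - 1*(-240) = sqrt((-5)**2 + (3 - 5)**2) - 1*(-240) = sqrt(25 + (-2)**2) + 240 = sqrt(25 + 4) + 240 = sqrt(29) + 240 = 240 + sqrt(29)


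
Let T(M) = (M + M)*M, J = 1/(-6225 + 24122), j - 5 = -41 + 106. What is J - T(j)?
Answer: -175390599/17897 ≈ -9800.0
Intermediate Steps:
j = 70 (j = 5 + (-41 + 106) = 5 + 65 = 70)
J = 1/17897 ≈ 5.5875e-5
T(M) = 2*M² (T(M) = (2*M)*M = 2*M²)
J - T(j) = 1/17897 - 2*70² = 1/17897 - 2*4900 = 1/17897 - 1*9800 = 1/17897 - 9800 = -175390599/17897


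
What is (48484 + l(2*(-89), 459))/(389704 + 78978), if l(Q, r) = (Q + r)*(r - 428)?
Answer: 57195/468682 ≈ 0.12203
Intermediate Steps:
l(Q, r) = (-428 + r)*(Q + r) (l(Q, r) = (Q + r)*(-428 + r) = (-428 + r)*(Q + r))
(48484 + l(2*(-89), 459))/(389704 + 78978) = (48484 + (459² - 856*(-89) - 428*459 + (2*(-89))*459))/(389704 + 78978) = (48484 + (210681 - 428*(-178) - 196452 - 178*459))/468682 = (48484 + (210681 + 76184 - 196452 - 81702))*(1/468682) = (48484 + 8711)*(1/468682) = 57195*(1/468682) = 57195/468682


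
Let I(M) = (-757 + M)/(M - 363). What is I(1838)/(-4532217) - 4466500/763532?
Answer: -7464660747591398/1276056686976225 ≈ -5.8498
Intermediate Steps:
I(M) = (-757 + M)/(-363 + M)
I(1838)/(-4532217) - 4466500/763532 = ((-757 + 1838)/(-363 + 1838))/(-4532217) - 4466500/763532 = (1081/1475)*(-1/4532217) - 4466500*1/763532 = ((1/1475)*1081)*(-1/4532217) - 1116625/190883 = (1081/1475)*(-1/4532217) - 1116625/190883 = -1081/6685020075 - 1116625/190883 = -7464660747591398/1276056686976225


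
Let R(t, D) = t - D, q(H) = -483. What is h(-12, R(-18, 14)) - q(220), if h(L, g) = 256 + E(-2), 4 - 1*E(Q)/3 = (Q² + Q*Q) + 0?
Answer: 727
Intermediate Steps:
E(Q) = 12 - 6*Q² (E(Q) = 12 - 3*((Q² + Q*Q) + 0) = 12 - 3*((Q² + Q²) + 0) = 12 - 3*(2*Q² + 0) = 12 - 6*Q²)
h(L, g) = 244 (h(L, g) = 256 + (12 - 6*(-2)²) = 256 + (12 - 6*4) = 256 + (12 - 24) = 256 - 12 = 244)
h(-12, R(-18, 14)) - q(220) = 244 - 1*(-483) = 244 + 483 = 727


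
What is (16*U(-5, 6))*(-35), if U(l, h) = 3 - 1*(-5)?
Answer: -4480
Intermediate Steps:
U(l, h) = 8 (U(l, h) = 3 + 5 = 8)
(16*U(-5, 6))*(-35) = (16*8)*(-35) = 128*(-35) = -4480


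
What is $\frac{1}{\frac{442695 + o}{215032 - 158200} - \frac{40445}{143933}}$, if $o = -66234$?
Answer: $\frac{2726666752}{17295530291} \approx 0.15765$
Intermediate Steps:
$\frac{1}{\frac{442695 + o}{215032 - 158200} - \frac{40445}{143933}} = \frac{1}{\frac{442695 - 66234}{215032 - 158200} - \frac{40445}{143933}} = \frac{1}{\frac{376461}{56832} - \frac{40445}{143933}} = \frac{1}{376461 \cdot \frac{1}{56832} - \frac{40445}{143933}} = \frac{1}{\frac{125487}{18944} - \frac{40445}{143933}} = \frac{1}{\frac{17295530291}{2726666752}} = \frac{2726666752}{17295530291}$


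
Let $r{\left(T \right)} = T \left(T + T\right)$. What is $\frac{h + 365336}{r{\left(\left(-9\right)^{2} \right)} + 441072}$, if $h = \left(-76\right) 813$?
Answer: $\frac{151774}{227097} \approx 0.66832$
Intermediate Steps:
$r{\left(T \right)} = 2 T^{2}$ ($r{\left(T \right)} = T 2 T = 2 T^{2}$)
$h = -61788$
$\frac{h + 365336}{r{\left(\left(-9\right)^{2} \right)} + 441072} = \frac{-61788 + 365336}{2 \left(\left(-9\right)^{2}\right)^{2} + 441072} = \frac{303548}{2 \cdot 81^{2} + 441072} = \frac{303548}{2 \cdot 6561 + 441072} = \frac{303548}{13122 + 441072} = \frac{303548}{454194} = 303548 \cdot \frac{1}{454194} = \frac{151774}{227097}$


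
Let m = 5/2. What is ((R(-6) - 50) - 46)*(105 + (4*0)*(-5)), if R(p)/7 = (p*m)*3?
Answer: -43155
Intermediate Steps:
m = 5/2 (m = 5*(1/2) = 5/2 ≈ 2.5000)
R(p) = 105*p/2 (R(p) = 7*((p*(5/2))*3) = 7*((5*p/2)*3) = 7*(15*p/2) = 105*p/2)
((R(-6) - 50) - 46)*(105 + (4*0)*(-5)) = (((105/2)*(-6) - 50) - 46)*(105 + (4*0)*(-5)) = ((-315 - 50) - 46)*(105 + 0*(-5)) = (-365 - 46)*(105 + 0) = -411*105 = -43155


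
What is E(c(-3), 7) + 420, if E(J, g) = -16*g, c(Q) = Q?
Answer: 308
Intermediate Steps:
E(c(-3), 7) + 420 = -16*7 + 420 = -112 + 420 = 308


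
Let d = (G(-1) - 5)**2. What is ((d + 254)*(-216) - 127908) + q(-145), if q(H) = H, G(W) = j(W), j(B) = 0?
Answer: -188317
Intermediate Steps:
G(W) = 0
d = 25 (d = (0 - 5)**2 = (-5)**2 = 25)
((d + 254)*(-216) - 127908) + q(-145) = ((25 + 254)*(-216) - 127908) - 145 = (279*(-216) - 127908) - 145 = (-60264 - 127908) - 145 = -188172 - 145 = -188317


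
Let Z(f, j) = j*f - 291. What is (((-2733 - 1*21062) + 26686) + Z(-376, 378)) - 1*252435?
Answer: -391963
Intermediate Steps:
Z(f, j) = -291 + f*j (Z(f, j) = f*j - 291 = -291 + f*j)
(((-2733 - 1*21062) + 26686) + Z(-376, 378)) - 1*252435 = (((-2733 - 1*21062) + 26686) + (-291 - 376*378)) - 1*252435 = (((-2733 - 21062) + 26686) + (-291 - 142128)) - 252435 = ((-23795 + 26686) - 142419) - 252435 = (2891 - 142419) - 252435 = -139528 - 252435 = -391963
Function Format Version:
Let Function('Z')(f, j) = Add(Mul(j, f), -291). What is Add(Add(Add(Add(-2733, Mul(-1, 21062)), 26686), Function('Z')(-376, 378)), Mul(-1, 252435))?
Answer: -391963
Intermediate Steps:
Function('Z')(f, j) = Add(-291, Mul(f, j)) (Function('Z')(f, j) = Add(Mul(f, j), -291) = Add(-291, Mul(f, j)))
Add(Add(Add(Add(-2733, Mul(-1, 21062)), 26686), Function('Z')(-376, 378)), Mul(-1, 252435)) = Add(Add(Add(Add(-2733, Mul(-1, 21062)), 26686), Add(-291, Mul(-376, 378))), Mul(-1, 252435)) = Add(Add(Add(Add(-2733, -21062), 26686), Add(-291, -142128)), -252435) = Add(Add(Add(-23795, 26686), -142419), -252435) = Add(Add(2891, -142419), -252435) = Add(-139528, -252435) = -391963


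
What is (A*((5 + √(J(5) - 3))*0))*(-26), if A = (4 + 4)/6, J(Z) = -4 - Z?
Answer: 0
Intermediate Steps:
A = 4/3 (A = 8*(⅙) = 4/3 ≈ 1.3333)
(A*((5 + √(J(5) - 3))*0))*(-26) = (4*((5 + √((-4 - 1*5) - 3))*0)/3)*(-26) = (4*((5 + √((-4 - 5) - 3))*0)/3)*(-26) = (4*((5 + √(-9 - 3))*0)/3)*(-26) = (4*((5 + √(-12))*0)/3)*(-26) = (4*((5 + 2*I*√3)*0)/3)*(-26) = ((4/3)*0)*(-26) = 0*(-26) = 0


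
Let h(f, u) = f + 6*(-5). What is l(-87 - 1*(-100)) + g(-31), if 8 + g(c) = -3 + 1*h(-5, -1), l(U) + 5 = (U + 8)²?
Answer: 390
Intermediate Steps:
h(f, u) = -30 + f (h(f, u) = f - 30 = -30 + f)
l(U) = -5 + (8 + U)² (l(U) = -5 + (U + 8)² = -5 + (8 + U)²)
g(c) = -46 (g(c) = -8 + (-3 + 1*(-30 - 5)) = -8 + (-3 + 1*(-35)) = -8 + (-3 - 35) = -8 - 38 = -46)
l(-87 - 1*(-100)) + g(-31) = (-5 + (8 + (-87 - 1*(-100)))²) - 46 = (-5 + (8 + (-87 + 100))²) - 46 = (-5 + (8 + 13)²) - 46 = (-5 + 21²) - 46 = (-5 + 441) - 46 = 436 - 46 = 390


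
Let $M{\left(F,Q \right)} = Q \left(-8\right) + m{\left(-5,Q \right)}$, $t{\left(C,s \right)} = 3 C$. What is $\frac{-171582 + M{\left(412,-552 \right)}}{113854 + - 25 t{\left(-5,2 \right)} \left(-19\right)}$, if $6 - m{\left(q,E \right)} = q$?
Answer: $- \frac{167155}{106729} \approx -1.5662$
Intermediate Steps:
$m{\left(q,E \right)} = 6 - q$
$M{\left(F,Q \right)} = 11 - 8 Q$ ($M{\left(F,Q \right)} = Q \left(-8\right) + \left(6 - -5\right) = - 8 Q + \left(6 + 5\right) = - 8 Q + 11 = 11 - 8 Q$)
$\frac{-171582 + M{\left(412,-552 \right)}}{113854 + - 25 t{\left(-5,2 \right)} \left(-19\right)} = \frac{-171582 + \left(11 - -4416\right)}{113854 + - 25 \cdot 3 \left(-5\right) \left(-19\right)} = \frac{-171582 + \left(11 + 4416\right)}{113854 + \left(-25\right) \left(-15\right) \left(-19\right)} = \frac{-171582 + 4427}{113854 + 375 \left(-19\right)} = - \frac{167155}{113854 - 7125} = - \frac{167155}{106729}$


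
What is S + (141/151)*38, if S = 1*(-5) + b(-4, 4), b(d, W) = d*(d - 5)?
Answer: 10039/151 ≈ 66.483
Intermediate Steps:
b(d, W) = d*(-5 + d)
S = 31 (S = 1*(-5) - 4*(-5 - 4) = -5 - 4*(-9) = -5 + 36 = 31)
S + (141/151)*38 = 31 + (141/151)*38 = 31 + 5358/151 = 10039/151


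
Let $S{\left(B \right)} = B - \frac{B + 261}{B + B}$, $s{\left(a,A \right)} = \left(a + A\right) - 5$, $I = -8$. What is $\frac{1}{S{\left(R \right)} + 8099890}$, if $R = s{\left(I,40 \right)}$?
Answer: $\frac{3}{24299735} \approx 1.2346 \cdot 10^{-7}$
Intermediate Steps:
$s{\left(a,A \right)} = -5 + A + a$ ($s{\left(a,A \right)} = \left(A + a\right) - 5 = -5 + A + a$)
$R = 27$ ($R = -5 + 40 - 8 = 27$)
$S{\left(B \right)} = B - \frac{261 + B}{2 B}$
$\frac{1}{S{\left(R \right)} + 8099890} = \frac{1}{\left(- \frac{1}{2} + 27 - \frac{261}{2 \cdot 27}\right) + 8099890} = \frac{1}{\left(- \frac{1}{2} + 27 - \frac{29}{6}\right) + 8099890} = \frac{1}{\frac{65}{3} + 8099890} = \frac{1}{\frac{24299735}{3}} = \frac{3}{24299735}$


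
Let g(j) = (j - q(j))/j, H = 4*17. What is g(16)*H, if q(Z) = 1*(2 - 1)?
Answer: 255/4 ≈ 63.750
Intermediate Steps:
H = 68
q(Z) = 1 (q(Z) = 1*1 = 1)
g(j) = (-1 + j)/j (g(j) = (j - 1*1)/j = (j - 1)/j = (-1 + j)/j)
g(16)*H = ((-1 + 16)/16)*68 = ((1/16)*15)*68 = (15/16)*68 = 255/4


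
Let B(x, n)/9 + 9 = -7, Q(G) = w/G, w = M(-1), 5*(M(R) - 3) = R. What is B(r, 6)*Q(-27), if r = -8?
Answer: 224/15 ≈ 14.933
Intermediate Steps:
M(R) = 3 + R/5
w = 14/5 (w = 3 + (⅕)*(-1) = 3 - ⅕ = 14/5 ≈ 2.8000)
Q(G) = 14/(5*G)
B(x, n) = -144 (B(x, n) = -81 + 9*(-7) = -81 - 63 = -144)
B(r, 6)*Q(-27) = -2016/(5*(-27)) = -2016*(-1)/(5*27) = -144*(-14/135) = 224/15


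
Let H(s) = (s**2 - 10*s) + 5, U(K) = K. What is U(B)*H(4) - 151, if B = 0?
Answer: -151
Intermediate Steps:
H(s) = 5 + s**2 - 10*s
U(B)*H(4) - 151 = 0*(5 + 4**2 - 10*4) - 151 = 0*(5 + 16 - 40) - 151 = 0*(-19) - 151 = 0 - 151 = -151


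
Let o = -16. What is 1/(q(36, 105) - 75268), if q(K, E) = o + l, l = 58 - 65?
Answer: -1/75291 ≈ -1.3282e-5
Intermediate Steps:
l = -7
q(K, E) = -23 (q(K, E) = -16 - 7 = -23)
1/(q(36, 105) - 75268) = 1/(-23 - 75268) = 1/(-75291) = -1/75291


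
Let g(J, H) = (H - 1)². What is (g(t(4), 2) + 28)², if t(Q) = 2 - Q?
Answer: 841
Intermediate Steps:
g(J, H) = (-1 + H)²
(g(t(4), 2) + 28)² = ((-1 + 2)² + 28)² = (1² + 28)² = (1 + 28)² = 29² = 841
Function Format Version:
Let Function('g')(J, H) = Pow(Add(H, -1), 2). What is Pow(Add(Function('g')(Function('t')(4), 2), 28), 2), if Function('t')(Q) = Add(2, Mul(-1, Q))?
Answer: 841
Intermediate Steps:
Function('g')(J, H) = Pow(Add(-1, H), 2)
Pow(Add(Function('g')(Function('t')(4), 2), 28), 2) = Pow(Add(Pow(Add(-1, 2), 2), 28), 2) = Pow(Add(Pow(1, 2), 28), 2) = Pow(Add(1, 28), 2) = Pow(29, 2) = 841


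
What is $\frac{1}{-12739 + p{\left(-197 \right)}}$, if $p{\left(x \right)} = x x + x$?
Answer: $\frac{1}{25873} \approx 3.865 \cdot 10^{-5}$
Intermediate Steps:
$p{\left(x \right)} = x + x^{2}$ ($p{\left(x \right)} = x^{2} + x = x + x^{2}$)
$\frac{1}{-12739 + p{\left(-197 \right)}} = \frac{1}{-12739 - 197 \left(1 - 197\right)} = \frac{1}{-12739 - -38612} = \frac{1}{-12739 + 38612} = \frac{1}{25873}$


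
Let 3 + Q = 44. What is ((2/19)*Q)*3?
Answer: 246/19 ≈ 12.947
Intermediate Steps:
Q = 41 (Q = -3 + 44 = 41)
((2/19)*Q)*3 = ((2/19)*41)*3 = (82/19)*3 = 246/19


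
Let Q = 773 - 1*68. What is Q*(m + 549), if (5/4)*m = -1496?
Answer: -456699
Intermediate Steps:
m = -5984/5 (m = (⅘)*(-1496) = -5984/5 ≈ -1196.8)
Q = 705 (Q = 773 - 68 = 705)
Q*(m + 549) = 705*(-5984/5 + 549) = 705*(-3239/5) = -456699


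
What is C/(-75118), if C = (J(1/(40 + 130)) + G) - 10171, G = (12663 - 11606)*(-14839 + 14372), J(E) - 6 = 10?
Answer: 251887/37559 ≈ 6.7064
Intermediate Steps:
J(E) = 16 (J(E) = 6 + 10 = 16)
G = -493619 (G = 1057*(-467) = -493619)
C = -503774 (C = (16 - 493619) - 10171 = -493603 - 10171 = -503774)
C/(-75118) = -503774/(-75118) = -503774*(-1/75118) = 251887/37559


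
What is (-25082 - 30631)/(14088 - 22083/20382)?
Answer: -378514122/95706511 ≈ -3.9549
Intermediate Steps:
(-25082 - 30631)/(14088 - 22083/20382) = -55713/(14088 - 22083*1/20382) = -55713/(14088 - 7361/6794) = -55713/95706511/6794 = -55713*6794/95706511 = -378514122/95706511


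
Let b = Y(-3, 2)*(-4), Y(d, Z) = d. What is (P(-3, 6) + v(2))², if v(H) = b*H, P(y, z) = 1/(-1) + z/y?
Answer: 441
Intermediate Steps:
b = 12 (b = -3*(-4) = 12)
P(y, z) = -1 + z/y (P(y, z) = 1*(-1) + z/y = -1 + z/y)
v(H) = 12*H
(P(-3, 6) + v(2))² = ((6 - 1*(-3))/(-3) + 12*2)² = (-(6 + 3)/3 + 24)² = (-⅓*9 + 24)² = (-3 + 24)² = 21² = 441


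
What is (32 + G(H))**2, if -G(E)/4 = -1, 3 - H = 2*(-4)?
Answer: 1296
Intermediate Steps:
H = 11 (H = 3 - 2*(-4) = 3 - 1*(-8) = 3 + 8 = 11)
G(E) = 4 (G(E) = -4*(-1) = 4)
(32 + G(H))**2 = (32 + 4)**2 = 36**2 = 1296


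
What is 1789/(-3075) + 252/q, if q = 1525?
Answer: -78133/187575 ≈ -0.41654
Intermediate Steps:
1789/(-3075) + 252/q = 1789/(-3075) + 252/1525 = 1789*(-1/3075) + 252*(1/1525) = -1789/3075 + 252/1525 = -78133/187575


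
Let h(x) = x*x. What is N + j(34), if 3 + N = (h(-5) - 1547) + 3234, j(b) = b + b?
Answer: 1777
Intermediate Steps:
h(x) = x²
j(b) = 2*b
N = 1709 (N = -3 + (((-5)² - 1547) + 3234) = -3 + ((25 - 1547) + 3234) = -3 + (-1522 + 3234) = -3 + 1712 = 1709)
N + j(34) = 1709 + 2*34 = 1709 + 68 = 1777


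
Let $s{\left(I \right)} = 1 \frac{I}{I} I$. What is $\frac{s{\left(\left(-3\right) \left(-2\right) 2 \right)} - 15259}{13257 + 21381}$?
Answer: $- \frac{15247}{34638} \approx -0.44018$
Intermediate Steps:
$s{\left(I \right)} = I$ ($s{\left(I \right)} = 1 \cdot 1 I = 1 I = I$)
$\frac{s{\left(\left(-3\right) \left(-2\right) 2 \right)} - 15259}{13257 + 21381} = \frac{\left(-3\right) \left(-2\right) 2 - 15259}{13257 + 21381} = \frac{6 \cdot 2 - 15259}{34638} = \left(12 - 15259\right) \frac{1}{34638} = \left(-15247\right) \frac{1}{34638} = - \frac{15247}{34638}$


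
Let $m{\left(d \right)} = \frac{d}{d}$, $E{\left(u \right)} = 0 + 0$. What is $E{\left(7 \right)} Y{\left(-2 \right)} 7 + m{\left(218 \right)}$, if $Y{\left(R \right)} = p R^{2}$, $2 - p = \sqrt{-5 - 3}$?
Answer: $1$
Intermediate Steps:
$E{\left(u \right)} = 0$
$p = 2 - 2 i \sqrt{2}$ ($p = 2 - \sqrt{-5 - 3} = 2 - \sqrt{-8} = 2 - 2 i \sqrt{2} \approx 2.0 - 2.8284 i$)
$Y{\left(R \right)} = R^{2} \left(2 - 2 i \sqrt{2}\right)$ ($Y{\left(R \right)} = \left(2 - 2 i \sqrt{2}\right) R^{2} = R^{2} \left(2 - 2 i \sqrt{2}\right)$)
$m{\left(d \right)} = 1$
$E{\left(7 \right)} Y{\left(-2 \right)} 7 + m{\left(218 \right)} = 0 \cdot 2 \left(-2\right)^{2} \left(1 - i \sqrt{2}\right) 7 + 1 = 0 \cdot 2 \cdot 4 \left(1 - i \sqrt{2}\right) 7 + 1 = 0 \left(8 - 8 i \sqrt{2}\right) 7 + 1 = 0 \cdot 7 + 1 = 0 + 1 = 1$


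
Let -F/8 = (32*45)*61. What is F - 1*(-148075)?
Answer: -554645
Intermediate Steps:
F = -702720 (F = -8*32*45*61 = -11520*61 = -8*87840 = -702720)
F - 1*(-148075) = -702720 - 1*(-148075) = -702720 + 148075 = -554645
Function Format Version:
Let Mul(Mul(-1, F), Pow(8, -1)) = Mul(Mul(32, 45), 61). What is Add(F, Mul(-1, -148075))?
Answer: -554645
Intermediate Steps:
F = -702720 (F = Mul(-8, Mul(Mul(32, 45), 61)) = Mul(-8, Mul(1440, 61)) = Mul(-8, 87840) = -702720)
Add(F, Mul(-1, -148075)) = Add(-702720, Mul(-1, -148075)) = Add(-702720, 148075) = -554645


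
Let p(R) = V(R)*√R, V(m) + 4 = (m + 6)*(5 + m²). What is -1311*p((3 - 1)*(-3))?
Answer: 5244*I*√6 ≈ 12845.0*I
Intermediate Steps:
V(m) = -4 + (5 + m²)*(6 + m) (V(m) = -4 + (m + 6)*(5 + m²) = -4 + (6 + m)*(5 + m²) = -4 + (5 + m²)*(6 + m))
p(R) = √R*(26 + R³ + 5*R + 6*R²) (p(R) = (26 + R³ + 5*R + 6*R²)*√R = √R*(26 + R³ + 5*R + 6*R²))
-1311*p((3 - 1)*(-3)) = -1311*√((3 - 1)*(-3))*(26 + ((3 - 1)*(-3))³ + 5*((3 - 1)*(-3)) + 6*((3 - 1)*(-3))²) = -1311*√(2*(-3))*(26 + (2*(-3))³ + 5*(2*(-3)) + 6*(2*(-3))²) = -1311*√(-6)*(26 + (-6)³ + 5*(-6) + 6*(-6)²) = -1311*I*√6*(26 - 216 - 30 + 6*36) = -1311*I*√6*(26 - 216 - 30 + 216) = -1311*I*√6*(-4) = -(-5244)*I*√6 = 5244*I*√6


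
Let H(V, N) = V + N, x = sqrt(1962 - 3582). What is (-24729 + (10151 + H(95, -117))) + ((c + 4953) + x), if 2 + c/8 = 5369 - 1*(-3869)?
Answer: 64241 + 18*I*sqrt(5) ≈ 64241.0 + 40.249*I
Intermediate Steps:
x = 18*I*sqrt(5) (x = sqrt(-1620) = 18*I*sqrt(5) ≈ 40.249*I)
H(V, N) = N + V
c = 73888 (c = -16 + 8*(5369 - 1*(-3869)) = -16 + 8*(5369 + 3869) = -16 + 8*9238 = -16 + 73904 = 73888)
(-24729 + (10151 + H(95, -117))) + ((c + 4953) + x) = (-24729 + (10151 + (-117 + 95))) + ((73888 + 4953) + 18*I*sqrt(5)) = (-24729 + (10151 - 22)) + (78841 + 18*I*sqrt(5)) = (-24729 + 10129) + (78841 + 18*I*sqrt(5)) = -14600 + (78841 + 18*I*sqrt(5)) = 64241 + 18*I*sqrt(5)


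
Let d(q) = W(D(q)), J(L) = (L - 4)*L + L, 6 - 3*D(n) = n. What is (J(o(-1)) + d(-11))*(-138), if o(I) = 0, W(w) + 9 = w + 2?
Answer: 184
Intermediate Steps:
D(n) = 2 - n/3
W(w) = -7 + w (W(w) = -9 + (w + 2) = -9 + (2 + w) = -7 + w)
J(L) = L + L*(-4 + L) (J(L) = (-4 + L)*L + L = L*(-4 + L) + L = L + L*(-4 + L))
d(q) = -5 - q/3 (d(q) = -7 + (2 - q/3) = -5 - q/3)
(J(o(-1)) + d(-11))*(-138) = (0*(-3 + 0) + (-5 - 1/3*(-11)))*(-138) = (0*(-3) + (-5 + 11/3))*(-138) = (0 - 4/3)*(-138) = -4/3*(-138) = 184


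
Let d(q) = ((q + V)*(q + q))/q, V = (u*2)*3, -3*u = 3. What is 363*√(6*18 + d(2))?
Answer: 3630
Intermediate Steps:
u = -1 (u = -⅓*3 = -1)
V = -6 (V = -1*2*3 = -2*3 = -6)
d(q) = -12 + 2*q (d(q) = ((q - 6)*(q + q))/q = ((-6 + q)*(2*q))/q = (2*q*(-6 + q))/q = -12 + 2*q)
363*√(6*18 + d(2)) = 363*√(6*18 + (-12 + 2*2)) = 363*√(108 + (-12 + 4)) = 363*√(108 - 8) = 363*√100 = 363*10 = 3630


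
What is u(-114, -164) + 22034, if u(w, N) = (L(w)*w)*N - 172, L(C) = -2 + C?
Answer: -2146874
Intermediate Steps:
u(w, N) = -172 + N*w*(-2 + w) (u(w, N) = ((-2 + w)*w)*N - 172 = (w*(-2 + w))*N - 172 = N*w*(-2 + w) - 172 = -172 + N*w*(-2 + w))
u(-114, -164) + 22034 = (-172 - 164*(-114)*(-2 - 114)) + 22034 = (-172 - 164*(-114)*(-116)) + 22034 = (-172 - 2168736) + 22034 = -2168908 + 22034 = -2146874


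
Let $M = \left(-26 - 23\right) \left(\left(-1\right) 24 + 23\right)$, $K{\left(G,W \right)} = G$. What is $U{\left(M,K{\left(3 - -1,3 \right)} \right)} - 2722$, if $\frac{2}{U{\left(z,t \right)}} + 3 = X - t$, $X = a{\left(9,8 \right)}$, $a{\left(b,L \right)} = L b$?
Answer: $- \frac{176928}{65} \approx -2722.0$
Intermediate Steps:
$M = 49$ ($M = - 49 \left(-24 + 23\right) = \left(-49\right) \left(-1\right) = 49$)
$X = 72$ ($X = 8 \cdot 9 = 72$)
$U{\left(z,t \right)} = \frac{2}{69 - t}$ ($U{\left(z,t \right)} = \frac{2}{-3 - \left(-72 + t\right)} = \frac{2}{69 - t}$)
$U{\left(M,K{\left(3 - -1,3 \right)} \right)} - 2722 = - \frac{2}{-69 + \left(3 - -1\right)} - 2722 = - \frac{2}{-69 + \left(3 + 1\right)} - 2722 = - \frac{2}{-69 + 4} - 2722 = - \frac{2}{-65} - 2722 = \left(-2\right) \left(- \frac{1}{65}\right) - 2722 = \frac{2}{65} - 2722 = - \frac{176928}{65}$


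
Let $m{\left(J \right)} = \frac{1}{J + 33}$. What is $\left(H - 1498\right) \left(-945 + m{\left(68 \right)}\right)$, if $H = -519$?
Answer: $\frac{192510548}{101} \approx 1.906 \cdot 10^{6}$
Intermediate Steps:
$m{\left(J \right)} = \frac{1}{33 + J}$
$\left(H - 1498\right) \left(-945 + m{\left(68 \right)}\right) = \left(-519 - 1498\right) \left(-945 + \frac{1}{33 + 68}\right) = - 2017 \left(-945 + \frac{1}{101}\right) = \left(-2017\right) \left(- \frac{95444}{101}\right) = \frac{192510548}{101}$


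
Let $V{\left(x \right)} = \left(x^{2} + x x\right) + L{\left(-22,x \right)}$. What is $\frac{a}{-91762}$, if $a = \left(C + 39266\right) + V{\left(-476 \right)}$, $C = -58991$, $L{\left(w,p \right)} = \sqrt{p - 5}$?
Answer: $- \frac{433427}{91762} - \frac{i \sqrt{481}}{91762} \approx -4.7234 - 0.00023901 i$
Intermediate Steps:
$L{\left(w,p \right)} = \sqrt{-5 + p}$
$V{\left(x \right)} = \sqrt{-5 + x} + 2 x^{2}$ ($V{\left(x \right)} = \left(x^{2} + x x\right) + \sqrt{-5 + x} = \left(x^{2} + x^{2}\right) + \sqrt{-5 + x} = 2 x^{2} + \sqrt{-5 + x} = \sqrt{-5 + x} + 2 x^{2}$)
$a = 433427 + i \sqrt{481}$ ($a = \left(-58991 + 39266\right) + \left(\sqrt{-5 - 476} + 2 \left(-476\right)^{2}\right) = -19725 + \left(\sqrt{-481} + 2 \cdot 226576\right) = -19725 + \left(i \sqrt{481} + 453152\right) = -19725 + \left(453152 + i \sqrt{481}\right) = 433427 + i \sqrt{481} \approx 4.3343 \cdot 10^{5} + 21.932 i$)
$\frac{a}{-91762} = \frac{433427 + i \sqrt{481}}{-91762} = \left(433427 + i \sqrt{481}\right) \left(- \frac{1}{91762}\right) = - \frac{433427}{91762} - \frac{i \sqrt{481}}{91762}$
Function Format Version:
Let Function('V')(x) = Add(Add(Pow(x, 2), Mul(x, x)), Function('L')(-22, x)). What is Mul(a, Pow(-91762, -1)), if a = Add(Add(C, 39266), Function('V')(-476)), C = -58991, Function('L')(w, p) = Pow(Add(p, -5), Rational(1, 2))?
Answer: Add(Rational(-433427, 91762), Mul(Rational(-1, 91762), I, Pow(481, Rational(1, 2)))) ≈ Add(-4.7234, Mul(-0.00023901, I))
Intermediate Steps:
Function('L')(w, p) = Pow(Add(-5, p), Rational(1, 2))
Function('V')(x) = Add(Pow(Add(-5, x), Rational(1, 2)), Mul(2, Pow(x, 2))) (Function('V')(x) = Add(Add(Pow(x, 2), Mul(x, x)), Pow(Add(-5, x), Rational(1, 2))) = Add(Add(Pow(x, 2), Pow(x, 2)), Pow(Add(-5, x), Rational(1, 2))) = Add(Mul(2, Pow(x, 2)), Pow(Add(-5, x), Rational(1, 2))) = Add(Pow(Add(-5, x), Rational(1, 2)), Mul(2, Pow(x, 2))))
a = Add(433427, Mul(I, Pow(481, Rational(1, 2)))) (a = Add(Add(-58991, 39266), Add(Pow(Add(-5, -476), Rational(1, 2)), Mul(2, Pow(-476, 2)))) = Add(-19725, Add(Pow(-481, Rational(1, 2)), Mul(2, 226576))) = Add(-19725, Add(Mul(I, Pow(481, Rational(1, 2))), 453152)) = Add(-19725, Add(453152, Mul(I, Pow(481, Rational(1, 2))))) = Add(433427, Mul(I, Pow(481, Rational(1, 2)))) ≈ Add(4.3343e+5, Mul(21.932, I)))
Mul(a, Pow(-91762, -1)) = Mul(Add(433427, Mul(I, Pow(481, Rational(1, 2)))), Pow(-91762, -1)) = Mul(Add(433427, Mul(I, Pow(481, Rational(1, 2)))), Rational(-1, 91762)) = Add(Rational(-433427, 91762), Mul(Rational(-1, 91762), I, Pow(481, Rational(1, 2))))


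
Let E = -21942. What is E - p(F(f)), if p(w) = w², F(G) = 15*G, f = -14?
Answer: -66042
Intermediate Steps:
E - p(F(f)) = -21942 - (15*(-14))² = -21942 - 1*(-210)² = -21942 - 1*44100 = -21942 - 44100 = -66042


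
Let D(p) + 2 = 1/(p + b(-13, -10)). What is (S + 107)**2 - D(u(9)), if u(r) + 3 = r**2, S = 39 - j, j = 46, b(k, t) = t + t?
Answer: 580115/58 ≈ 10002.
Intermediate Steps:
b(k, t) = 2*t
S = -7 (S = 39 - 1*46 = 39 - 46 = -7)
u(r) = -3 + r**2
D(p) = -2 + 1/(-20 + p) (D(p) = -2 + 1/(p + 2*(-10)) = -2 + 1/(p - 20) = -2 + 1/(-20 + p))
(S + 107)**2 - D(u(9)) = (-7 + 107)**2 - (41 - 2*(-3 + 9**2))/(-20 + (-3 + 9**2)) = 100**2 - (41 - 2*(-3 + 81))/(-20 + (-3 + 81)) = 10000 - (41 - 2*78)/(-20 + 78) = 10000 - (41 - 156)/58 = 10000 - (-115)/58 = 10000 - 1*(-115/58) = 10000 + 115/58 = 580115/58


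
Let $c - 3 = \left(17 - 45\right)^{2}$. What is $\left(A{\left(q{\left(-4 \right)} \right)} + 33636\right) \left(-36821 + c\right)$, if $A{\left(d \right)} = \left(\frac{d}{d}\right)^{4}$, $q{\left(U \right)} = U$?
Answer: $-1212075658$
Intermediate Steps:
$A{\left(d \right)} = 1$ ($A{\left(d \right)} = 1^{4} = 1$)
$c = 787$ ($c = 3 + \left(17 - 45\right)^{2} = 3 + \left(-28\right)^{2} = 3 + 784 = 787$)
$\left(A{\left(q{\left(-4 \right)} \right)} + 33636\right) \left(-36821 + c\right) = \left(1 + 33636\right) \left(-36821 + 787\right) = 33637 \left(-36034\right) = -1212075658$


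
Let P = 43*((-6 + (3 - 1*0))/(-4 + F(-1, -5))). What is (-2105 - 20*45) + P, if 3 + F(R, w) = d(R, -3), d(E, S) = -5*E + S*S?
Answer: -21164/7 ≈ -3023.4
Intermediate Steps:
d(E, S) = S**2 - 5*E (d(E, S) = -5*E + S**2 = S**2 - 5*E)
F(R, w) = 6 - 5*R (F(R, w) = -3 + ((-3)**2 - 5*R) = -3 + (9 - 5*R) = 6 - 5*R)
P = -129/7 (P = 43*((-6 + (3 - 1*0))/(-4 + (6 - 5*(-1)))) = 43*((-6 + (3 + 0))/(-4 + (6 + 5))) = 43*((-6 + 3)/(-4 + 11)) = 43*(-3/7) = -129/7 ≈ -18.429)
(-2105 - 20*45) + P = (-2105 - 20*45) - 129/7 = (-2105 - 900) - 129/7 = -3005 - 129/7 = -21164/7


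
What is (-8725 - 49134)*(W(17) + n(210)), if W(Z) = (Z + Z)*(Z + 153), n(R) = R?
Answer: -346575410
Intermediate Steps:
W(Z) = 2*Z*(153 + Z) (W(Z) = (2*Z)*(153 + Z) = 2*Z*(153 + Z))
(-8725 - 49134)*(W(17) + n(210)) = (-8725 - 49134)*(2*17*(153 + 17) + 210) = -57859*(2*17*170 + 210) = -57859*(5780 + 210) = -57859*5990 = -346575410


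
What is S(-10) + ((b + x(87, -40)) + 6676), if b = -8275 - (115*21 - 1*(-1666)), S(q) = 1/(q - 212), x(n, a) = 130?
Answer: -1232101/222 ≈ -5550.0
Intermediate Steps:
S(q) = 1/(-212 + q)
b = -12356 (b = -8275 - (2415 + 1666) = -8275 - 1*4081 = -8275 - 4081 = -12356)
S(-10) + ((b + x(87, -40)) + 6676) = 1/(-212 - 10) + ((-12356 + 130) + 6676) = 1/(-222) + (-12226 + 6676) = -1/222 - 5550 = -1232101/222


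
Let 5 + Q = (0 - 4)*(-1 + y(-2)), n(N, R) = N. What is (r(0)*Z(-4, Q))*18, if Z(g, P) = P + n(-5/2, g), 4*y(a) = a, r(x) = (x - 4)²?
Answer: -432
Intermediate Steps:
r(x) = (-4 + x)²
y(a) = a/4
Q = 1 (Q = -5 + (0 - 4)*(-1 + (¼)*(-2)) = -5 - 4*(-1 - ½) = -5 - 4*(-3/2) = -5 + 6 = 1)
Z(g, P) = -5/2 + P (Z(g, P) = P - 5/2 = -5/2 + P)
(r(0)*Z(-4, Q))*18 = ((-4 + 0)²*(-5/2 + 1))*18 = ((-4)²*(-3/2))*18 = (16*(-3/2))*18 = -24*18 = -432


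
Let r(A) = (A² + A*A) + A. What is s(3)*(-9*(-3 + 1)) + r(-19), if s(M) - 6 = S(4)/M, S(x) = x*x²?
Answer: 1195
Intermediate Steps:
S(x) = x³
r(A) = A + 2*A² (r(A) = (A² + A²) + A = 2*A² + A = A + 2*A²)
s(M) = 6 + 64/M (s(M) = 6 + 4³/M = 6 + 64/M)
s(3)*(-9*(-3 + 1)) + r(-19) = (6 + 64/3)*(-9*(-3 + 1)) - 19*(1 + 2*(-19)) = (6 + 64*(⅓))*(-9*(-2)) - 19*(1 - 38) = (6 + 64/3)*18 - 19*(-37) = (82/3)*18 + 703 = 492 + 703 = 1195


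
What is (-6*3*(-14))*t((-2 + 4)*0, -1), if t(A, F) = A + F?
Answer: -252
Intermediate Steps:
(-6*3*(-14))*t((-2 + 4)*0, -1) = (-6*3*(-14))*((-2 + 4)*0 - 1) = (-18*(-14))*(2*0 - 1) = 252*(0 - 1) = 252*(-1) = -252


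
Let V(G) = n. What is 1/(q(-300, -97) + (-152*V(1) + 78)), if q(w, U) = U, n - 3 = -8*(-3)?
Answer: -1/4123 ≈ -0.00024254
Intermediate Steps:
n = 27 (n = 3 - 8*(-3) = 3 + 24 = 27)
V(G) = 27
1/(q(-300, -97) + (-152*V(1) + 78)) = 1/(-97 + (-152*27 + 78)) = 1/(-97 + (-4104 + 78)) = 1/(-97 - 4026) = 1/(-4123) = -1/4123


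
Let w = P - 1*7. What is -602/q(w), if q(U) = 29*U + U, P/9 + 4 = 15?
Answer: -301/1380 ≈ -0.21812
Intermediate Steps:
P = 99 (P = -36 + 9*15 = -36 + 135 = 99)
w = 92 (w = 99 - 1*7 = 99 - 7 = 92)
q(U) = 30*U
-602/q(w) = -602/(30*92) = -602/2760 = -602*1/2760 = -301/1380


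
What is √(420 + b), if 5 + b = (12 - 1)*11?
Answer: 2*√134 ≈ 23.152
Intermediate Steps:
b = 116 (b = -5 + (12 - 1)*11 = -5 + 11*11 = -5 + 121 = 116)
√(420 + b) = √(420 + 116) = √536 = 2*√134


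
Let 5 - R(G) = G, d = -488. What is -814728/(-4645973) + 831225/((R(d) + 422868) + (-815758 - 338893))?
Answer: -653209293561/679510719034 ≈ -0.96129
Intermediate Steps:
R(G) = 5 - G
-814728/(-4645973) + 831225/((R(d) + 422868) + (-815758 - 338893)) = -814728/(-4645973) + 831225/(((5 - 1*(-488)) + 422868) + (-815758 - 338893)) = -814728*(-1/4645973) + 831225/(((5 + 488) + 422868) - 1154651) = 814728/4645973 + 831225/((493 + 422868) - 1154651) = 814728/4645973 + 831225/(423361 - 1154651) = 814728/4645973 + 831225/(-731290) = 814728/4645973 + 831225*(-1/731290) = 814728/4645973 - 166245/146258 = -653209293561/679510719034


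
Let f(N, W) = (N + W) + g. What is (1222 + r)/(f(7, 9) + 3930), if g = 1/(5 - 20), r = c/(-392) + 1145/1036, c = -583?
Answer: 266422335/858477256 ≈ 0.31034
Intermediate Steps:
r = 37601/14504 (r = -583/(-392) + 1145/1036 = -583*(-1/392) + 1145*(1/1036) = 583/392 + 1145/1036 = 37601/14504 ≈ 2.5925)
g = -1/15 (g = 1/(-15) = -1/15 ≈ -0.066667)
f(N, W) = -1/15 + N + W (f(N, W) = (N + W) - 1/15 = -1/15 + N + W)
(1222 + r)/(f(7, 9) + 3930) = (1222 + 37601/14504)/((-1/15 + 7 + 9) + 3930) = 17761489/(14504*(239/15 + 3930)) = 17761489/(14504*(59189/15)) = (17761489/14504)*(15/59189) = 266422335/858477256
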